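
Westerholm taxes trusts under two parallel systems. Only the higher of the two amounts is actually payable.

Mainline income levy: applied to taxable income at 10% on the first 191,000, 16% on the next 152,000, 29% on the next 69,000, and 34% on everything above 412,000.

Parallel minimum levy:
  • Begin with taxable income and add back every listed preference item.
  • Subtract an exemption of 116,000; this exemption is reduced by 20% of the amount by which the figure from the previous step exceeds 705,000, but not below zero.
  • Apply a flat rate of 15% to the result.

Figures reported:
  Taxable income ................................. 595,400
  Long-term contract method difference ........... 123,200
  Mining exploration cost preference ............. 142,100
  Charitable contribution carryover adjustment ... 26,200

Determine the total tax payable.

125,786

Mainline income levy:
  191,000 × 10% = 19,100
  152,000 × 16% = 24,320
  69,000 × 29% = 20,010
  183,400 × 34% = 62,356
  → 125,786

Parallel minimum levy:
  Adjusted income: 595,400 + 123,200 + 142,100 + 26,200 = 886,900
  Exemption: 116,000 − 20% × (886,900 − 705,000) = 116,000 − 36,380 = 79,620
  Base: 886,900 − 79,620 = 807,280
  807,280 × 15% = 121,092

125,786 > 121,092, so the mainline income levy governs.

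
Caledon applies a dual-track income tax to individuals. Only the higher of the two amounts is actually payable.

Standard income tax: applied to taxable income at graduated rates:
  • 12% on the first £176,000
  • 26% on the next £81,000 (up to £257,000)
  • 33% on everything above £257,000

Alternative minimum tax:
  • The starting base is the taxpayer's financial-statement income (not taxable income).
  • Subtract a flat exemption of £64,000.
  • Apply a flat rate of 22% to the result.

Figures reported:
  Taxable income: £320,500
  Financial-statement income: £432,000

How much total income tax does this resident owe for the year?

£80,960

Alternative minimum tax:
  Base (financial-statement income): £432,000
  Less exemption £64,000 → base £368,000
  £368,000 × 22% = £80,960

Standard income tax:
  £176,000 × 12% = £21,120
  £81,000 × 26% = £21,060
  £63,500 × 33% = £20,955
  → £63,135

£80,960 > £63,135, so the alternative minimum tax is the binding amount.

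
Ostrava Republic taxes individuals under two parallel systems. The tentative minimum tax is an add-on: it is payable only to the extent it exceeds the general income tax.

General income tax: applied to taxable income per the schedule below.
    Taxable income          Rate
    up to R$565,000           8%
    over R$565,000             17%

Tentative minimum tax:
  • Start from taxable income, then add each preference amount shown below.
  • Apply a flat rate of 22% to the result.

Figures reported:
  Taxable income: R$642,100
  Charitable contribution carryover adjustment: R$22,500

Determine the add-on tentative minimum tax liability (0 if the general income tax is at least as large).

General income tax:
  R$565,000 × 8% = R$45,200
  R$77,100 × 17% = R$13,107
  → R$58,307

Tentative minimum tax:
  Adjusted income: R$642,100 + R$22,500 = R$664,600
  R$664,600 × 22% = R$146,212

Excess of tentative minimum tax over general income tax: R$146,212 − R$58,307 = R$87,905.

R$87,905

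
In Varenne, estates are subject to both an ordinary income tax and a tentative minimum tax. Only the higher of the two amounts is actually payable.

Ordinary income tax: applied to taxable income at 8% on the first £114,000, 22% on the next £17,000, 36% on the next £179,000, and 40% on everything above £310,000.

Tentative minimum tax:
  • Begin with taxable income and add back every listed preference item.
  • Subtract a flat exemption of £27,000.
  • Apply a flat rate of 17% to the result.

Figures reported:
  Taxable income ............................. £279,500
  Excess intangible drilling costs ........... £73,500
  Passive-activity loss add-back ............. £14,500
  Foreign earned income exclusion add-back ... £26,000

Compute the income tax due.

£66,320

Tentative minimum tax:
  Adjusted income: £279,500 + £73,500 + £14,500 + £26,000 = £393,500
  Less exemption £27,000 → base £366,500
  £366,500 × 17% = £62,305

Ordinary income tax:
  £114,000 × 8% = £9,120
  £17,000 × 22% = £3,740
  £148,500 × 36% = £53,460
  → £66,320

£66,320 > £62,305, so the ordinary income tax governs.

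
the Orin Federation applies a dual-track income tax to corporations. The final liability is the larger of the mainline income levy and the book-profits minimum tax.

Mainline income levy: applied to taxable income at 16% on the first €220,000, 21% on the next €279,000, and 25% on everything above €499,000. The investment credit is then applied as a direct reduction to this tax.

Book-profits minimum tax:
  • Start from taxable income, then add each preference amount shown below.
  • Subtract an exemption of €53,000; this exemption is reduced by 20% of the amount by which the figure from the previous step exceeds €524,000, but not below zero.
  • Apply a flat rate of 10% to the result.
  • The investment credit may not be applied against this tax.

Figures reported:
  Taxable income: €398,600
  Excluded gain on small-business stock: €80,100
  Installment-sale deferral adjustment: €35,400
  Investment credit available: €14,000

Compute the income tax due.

Book-profits minimum tax:
  Adjusted income: €398,600 + €80,100 + €35,400 = €514,100
  Exemption: €514,100 ≤ €524,000, so full €53,000 applies
  Base: €514,100 − €53,000 = €461,100
  €461,100 × 10% = €46,110

Mainline income levy:
  €220,000 × 16% = €35,200
  €178,600 × 21% = €37,506
  → €72,706
  Less investment credit €14,000 → €58,706

€58,706 > €46,110, so the mainline income levy governs.

€58,706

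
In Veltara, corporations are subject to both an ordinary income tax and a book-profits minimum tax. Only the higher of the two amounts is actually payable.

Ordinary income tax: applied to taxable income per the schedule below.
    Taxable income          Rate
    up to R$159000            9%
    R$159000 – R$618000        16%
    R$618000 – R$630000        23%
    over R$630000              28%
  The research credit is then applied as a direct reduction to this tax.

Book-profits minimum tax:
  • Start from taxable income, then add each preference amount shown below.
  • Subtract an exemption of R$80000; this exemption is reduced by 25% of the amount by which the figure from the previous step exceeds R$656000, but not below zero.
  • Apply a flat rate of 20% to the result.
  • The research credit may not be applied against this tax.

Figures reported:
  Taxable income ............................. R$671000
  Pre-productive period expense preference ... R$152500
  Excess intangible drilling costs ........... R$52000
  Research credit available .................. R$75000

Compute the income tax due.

Ordinary income tax:
  R$159000 × 9% = R$14310
  R$459000 × 16% = R$73440
  R$12000 × 23% = R$2760
  R$41000 × 28% = R$11480
  → R$101990
  Less research credit R$75000 → R$26990

Book-profits minimum tax:
  Adjusted income: R$671000 + R$152500 + R$52000 = R$875500
  Exemption: R$80000 − 25% × (R$875500 − R$656000) = R$80000 − R$54875 = R$25125
  Base: R$875500 − R$25125 = R$850375
  R$850375 × 20% = R$170075

R$170075 > R$26990, so the book-profits minimum tax is the binding amount.

R$170075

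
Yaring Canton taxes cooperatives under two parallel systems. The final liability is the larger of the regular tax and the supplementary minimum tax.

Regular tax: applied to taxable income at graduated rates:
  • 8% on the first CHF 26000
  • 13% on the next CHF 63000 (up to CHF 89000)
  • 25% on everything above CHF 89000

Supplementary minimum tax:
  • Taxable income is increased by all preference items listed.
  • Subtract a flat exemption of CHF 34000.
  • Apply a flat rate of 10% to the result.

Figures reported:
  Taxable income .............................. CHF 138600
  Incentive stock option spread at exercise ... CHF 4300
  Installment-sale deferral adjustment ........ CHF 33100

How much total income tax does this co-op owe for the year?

CHF 22670

Regular tax:
  CHF 26000 × 8% = CHF 2080
  CHF 63000 × 13% = CHF 8190
  CHF 49600 × 25% = CHF 12400
  → CHF 22670

Supplementary minimum tax:
  Adjusted income: CHF 138600 + CHF 4300 + CHF 33100 = CHF 176000
  Less exemption CHF 34000 → base CHF 142000
  CHF 142000 × 10% = CHF 14200

CHF 22670 > CHF 14200, so the regular tax governs.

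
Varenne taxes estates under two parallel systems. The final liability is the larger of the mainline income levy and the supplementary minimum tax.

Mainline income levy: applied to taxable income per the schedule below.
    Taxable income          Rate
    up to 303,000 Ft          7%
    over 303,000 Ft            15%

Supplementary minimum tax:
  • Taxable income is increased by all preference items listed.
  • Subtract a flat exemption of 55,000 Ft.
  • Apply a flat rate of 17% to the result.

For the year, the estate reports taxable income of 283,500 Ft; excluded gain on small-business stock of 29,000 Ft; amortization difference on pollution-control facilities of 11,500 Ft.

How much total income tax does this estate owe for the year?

Mainline income levy:
  283,500 Ft × 7% = 19,845 Ft

Supplementary minimum tax:
  Adjusted income: 283,500 Ft + 29,000 Ft + 11,500 Ft = 324,000 Ft
  Less exemption 55,000 Ft → base 269,000 Ft
  269,000 Ft × 17% = 45,730 Ft

45,730 Ft > 19,845 Ft, so the supplementary minimum tax is the binding amount.

45,730 Ft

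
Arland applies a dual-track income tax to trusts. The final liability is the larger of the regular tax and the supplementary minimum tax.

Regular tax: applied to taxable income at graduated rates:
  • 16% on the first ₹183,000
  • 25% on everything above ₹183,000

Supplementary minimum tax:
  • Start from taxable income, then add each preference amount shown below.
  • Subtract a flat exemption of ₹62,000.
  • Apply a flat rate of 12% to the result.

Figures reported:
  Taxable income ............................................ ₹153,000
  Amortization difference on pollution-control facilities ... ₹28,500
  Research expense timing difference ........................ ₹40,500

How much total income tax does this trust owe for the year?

Regular tax:
  ₹153,000 × 16% = ₹24,480

Supplementary minimum tax:
  Adjusted income: ₹153,000 + ₹28,500 + ₹40,500 = ₹222,000
  Less exemption ₹62,000 → base ₹160,000
  ₹160,000 × 12% = ₹19,200

₹24,480 > ₹19,200, so the regular tax governs.

₹24,480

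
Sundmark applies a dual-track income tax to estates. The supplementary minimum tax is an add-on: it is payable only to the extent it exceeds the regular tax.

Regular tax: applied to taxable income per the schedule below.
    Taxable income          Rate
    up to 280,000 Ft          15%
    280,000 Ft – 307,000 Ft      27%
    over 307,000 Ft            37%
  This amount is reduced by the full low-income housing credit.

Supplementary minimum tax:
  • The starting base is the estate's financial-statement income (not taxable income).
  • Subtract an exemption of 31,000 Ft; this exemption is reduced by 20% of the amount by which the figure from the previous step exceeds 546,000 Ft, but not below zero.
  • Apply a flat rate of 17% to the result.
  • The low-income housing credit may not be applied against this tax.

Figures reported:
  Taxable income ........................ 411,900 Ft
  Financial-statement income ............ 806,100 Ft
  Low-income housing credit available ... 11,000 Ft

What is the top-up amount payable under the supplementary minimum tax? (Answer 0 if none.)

Regular tax:
  280,000 Ft × 15% = 42,000 Ft
  27,000 Ft × 27% = 7,290 Ft
  104,900 Ft × 37% = 38,813 Ft
  → 88,103 Ft
  Less low-income housing credit 11,000 Ft → 77,103 Ft

Supplementary minimum tax:
  Base (financial-statement income): 806,100 Ft
  Exemption: 20% × (806,100 Ft − 546,000 Ft) = 52,020 Ft ≥ 31,000 Ft, so the exemption is fully phased out
  Base: 806,100 Ft − 0 Ft = 806,100 Ft
  806,100 Ft × 17% = 137,037 Ft

Excess of supplementary minimum tax over regular tax: 137,037 Ft − 77,103 Ft = 59,934 Ft.

59,934 Ft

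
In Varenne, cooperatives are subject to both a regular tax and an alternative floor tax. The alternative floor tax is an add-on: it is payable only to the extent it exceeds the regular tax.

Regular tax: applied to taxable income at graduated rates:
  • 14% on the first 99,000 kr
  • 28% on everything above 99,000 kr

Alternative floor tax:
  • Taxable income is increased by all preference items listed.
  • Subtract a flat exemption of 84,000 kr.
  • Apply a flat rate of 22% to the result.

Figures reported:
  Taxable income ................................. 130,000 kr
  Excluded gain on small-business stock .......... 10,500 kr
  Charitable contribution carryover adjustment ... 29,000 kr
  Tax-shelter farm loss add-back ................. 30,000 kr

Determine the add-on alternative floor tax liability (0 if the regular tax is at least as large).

2,870 kr

Alternative floor tax:
  Adjusted income: 130,000 kr + 10,500 kr + 29,000 kr + 30,000 kr = 199,500 kr
  Less exemption 84,000 kr → base 115,500 kr
  115,500 kr × 22% = 25,410 kr

Regular tax:
  99,000 kr × 14% = 13,860 kr
  31,000 kr × 28% = 8,680 kr
  → 22,540 kr

Excess of alternative floor tax over regular tax: 25,410 kr − 22,540 kr = 2,870 kr.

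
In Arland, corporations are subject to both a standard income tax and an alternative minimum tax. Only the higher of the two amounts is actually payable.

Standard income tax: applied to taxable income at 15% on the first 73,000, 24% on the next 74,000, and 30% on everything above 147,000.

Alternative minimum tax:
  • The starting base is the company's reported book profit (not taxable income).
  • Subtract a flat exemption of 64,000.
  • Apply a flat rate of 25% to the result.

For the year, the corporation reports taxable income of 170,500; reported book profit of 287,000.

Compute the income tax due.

55,750

Alternative minimum tax:
  Base (reported book profit): 287,000
  Less exemption 64,000 → base 223,000
  223,000 × 25% = 55,750

Standard income tax:
  73,000 × 15% = 10,950
  74,000 × 24% = 17,760
  23,500 × 30% = 7,050
  → 35,760

55,750 > 35,760, so the alternative minimum tax is the binding amount.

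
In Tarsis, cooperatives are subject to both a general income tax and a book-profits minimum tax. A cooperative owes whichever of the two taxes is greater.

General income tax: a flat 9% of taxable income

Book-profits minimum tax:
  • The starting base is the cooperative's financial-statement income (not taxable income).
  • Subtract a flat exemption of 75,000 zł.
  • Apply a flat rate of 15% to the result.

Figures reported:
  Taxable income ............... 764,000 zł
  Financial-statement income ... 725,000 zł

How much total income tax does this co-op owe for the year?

Book-profits minimum tax:
  Base (financial-statement income): 725,000 zł
  Less exemption 75,000 zł → base 650,000 zł
  650,000 zł × 15% = 97,500 zł

General income tax:
  764,000 zł × 9% = 68,760 zł

97,500 zł > 68,760 zł, so the book-profits minimum tax is the binding amount.

97,500 zł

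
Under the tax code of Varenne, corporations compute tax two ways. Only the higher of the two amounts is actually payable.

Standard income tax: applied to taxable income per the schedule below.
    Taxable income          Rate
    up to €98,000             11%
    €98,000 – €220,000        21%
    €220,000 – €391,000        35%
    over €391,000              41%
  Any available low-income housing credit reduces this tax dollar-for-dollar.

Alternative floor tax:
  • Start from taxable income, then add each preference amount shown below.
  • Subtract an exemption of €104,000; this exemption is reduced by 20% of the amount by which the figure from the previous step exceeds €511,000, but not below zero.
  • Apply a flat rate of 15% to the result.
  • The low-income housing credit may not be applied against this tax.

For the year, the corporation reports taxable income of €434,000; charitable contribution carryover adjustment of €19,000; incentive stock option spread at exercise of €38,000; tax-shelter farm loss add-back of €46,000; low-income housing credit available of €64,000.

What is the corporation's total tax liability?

Alternative floor tax:
  Adjusted income: €434,000 + €19,000 + €38,000 + €46,000 = €537,000
  Exemption: €104,000 − 20% × (€537,000 − €511,000) = €104,000 − €5,200 = €98,800
  Base: €537,000 − €98,800 = €438,200
  €438,200 × 15% = €65,730

Standard income tax:
  €98,000 × 11% = €10,780
  €122,000 × 21% = €25,620
  €171,000 × 35% = €59,850
  €43,000 × 41% = €17,630
  → €113,880
  Less low-income housing credit €64,000 → €49,880

€65,730 > €49,880, so the alternative floor tax is the binding amount.

€65,730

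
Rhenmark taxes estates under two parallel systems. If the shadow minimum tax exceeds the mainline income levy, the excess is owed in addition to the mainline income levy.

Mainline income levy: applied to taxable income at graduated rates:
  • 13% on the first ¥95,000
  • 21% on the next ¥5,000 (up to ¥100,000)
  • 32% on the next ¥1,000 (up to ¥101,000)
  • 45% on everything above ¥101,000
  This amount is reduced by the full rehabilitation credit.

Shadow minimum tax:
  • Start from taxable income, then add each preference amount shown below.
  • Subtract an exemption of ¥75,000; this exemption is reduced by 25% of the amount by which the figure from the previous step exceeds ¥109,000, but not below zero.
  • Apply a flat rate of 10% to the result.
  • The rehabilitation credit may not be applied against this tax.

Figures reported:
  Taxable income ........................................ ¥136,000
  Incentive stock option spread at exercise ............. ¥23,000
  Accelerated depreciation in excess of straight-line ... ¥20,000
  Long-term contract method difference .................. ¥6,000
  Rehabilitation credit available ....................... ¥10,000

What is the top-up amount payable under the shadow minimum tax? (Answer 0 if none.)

Shadow minimum tax:
  Adjusted income: ¥136,000 + ¥23,000 + ¥20,000 + ¥6,000 = ¥185,000
  Exemption: ¥75,000 − 25% × (¥185,000 − ¥109,000) = ¥75,000 − ¥19,000 = ¥56,000
  Base: ¥185,000 − ¥56,000 = ¥129,000
  ¥129,000 × 10% = ¥12,900

Mainline income levy:
  ¥95,000 × 13% = ¥12,350
  ¥5,000 × 21% = ¥1,050
  ¥1,000 × 32% = ¥320
  ¥35,000 × 45% = ¥15,750
  → ¥29,470
  Less rehabilitation credit ¥10,000 → ¥19,470

¥12,900 ≤ ¥19,470, so no add-on is due.

¥0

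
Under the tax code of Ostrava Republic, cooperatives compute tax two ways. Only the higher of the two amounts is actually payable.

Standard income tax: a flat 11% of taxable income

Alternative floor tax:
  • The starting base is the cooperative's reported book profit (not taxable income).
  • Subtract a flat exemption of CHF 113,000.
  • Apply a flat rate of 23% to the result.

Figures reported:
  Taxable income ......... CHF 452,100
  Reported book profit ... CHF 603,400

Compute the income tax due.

CHF 112,792

Alternative floor tax:
  Base (reported book profit): CHF 603,400
  Less exemption CHF 113,000 → base CHF 490,400
  CHF 490,400 × 23% = CHF 112,792

Standard income tax:
  CHF 452,100 × 11% = CHF 49,731

CHF 112,792 > CHF 49,731, so the alternative floor tax is the binding amount.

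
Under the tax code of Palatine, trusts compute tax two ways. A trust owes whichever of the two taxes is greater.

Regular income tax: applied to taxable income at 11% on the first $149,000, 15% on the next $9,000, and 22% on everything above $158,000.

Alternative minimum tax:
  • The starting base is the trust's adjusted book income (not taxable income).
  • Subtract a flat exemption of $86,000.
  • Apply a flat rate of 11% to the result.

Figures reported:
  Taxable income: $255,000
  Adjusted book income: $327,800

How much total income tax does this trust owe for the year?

$39,080

Regular income tax:
  $149,000 × 11% = $16,390
  $9,000 × 15% = $1,350
  $97,000 × 22% = $21,340
  → $39,080

Alternative minimum tax:
  Base (adjusted book income): $327,800
  Less exemption $86,000 → base $241,800
  $241,800 × 11% = $26,598

$39,080 > $26,598, so the regular income tax governs.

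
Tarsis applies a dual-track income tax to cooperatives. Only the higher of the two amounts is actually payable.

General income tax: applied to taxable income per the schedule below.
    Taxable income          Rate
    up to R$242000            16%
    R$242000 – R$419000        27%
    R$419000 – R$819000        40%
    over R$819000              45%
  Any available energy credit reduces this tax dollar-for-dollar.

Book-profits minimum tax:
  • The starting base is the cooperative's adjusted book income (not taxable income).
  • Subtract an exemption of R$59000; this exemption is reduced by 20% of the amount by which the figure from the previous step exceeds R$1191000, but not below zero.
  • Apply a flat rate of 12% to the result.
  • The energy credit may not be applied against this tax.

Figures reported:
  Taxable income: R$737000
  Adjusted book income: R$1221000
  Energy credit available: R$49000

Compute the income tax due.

General income tax:
  R$242000 × 16% = R$38720
  R$177000 × 27% = R$47790
  R$318000 × 40% = R$127200
  → R$213710
  Less energy credit R$49000 → R$164710

Book-profits minimum tax:
  Base (adjusted book income): R$1221000
  Exemption: R$59000 − 20% × (R$1221000 − R$1191000) = R$59000 − R$6000 = R$53000
  Base: R$1221000 − R$53000 = R$1168000
  R$1168000 × 12% = R$140160

R$164710 > R$140160, so the general income tax governs.

R$164710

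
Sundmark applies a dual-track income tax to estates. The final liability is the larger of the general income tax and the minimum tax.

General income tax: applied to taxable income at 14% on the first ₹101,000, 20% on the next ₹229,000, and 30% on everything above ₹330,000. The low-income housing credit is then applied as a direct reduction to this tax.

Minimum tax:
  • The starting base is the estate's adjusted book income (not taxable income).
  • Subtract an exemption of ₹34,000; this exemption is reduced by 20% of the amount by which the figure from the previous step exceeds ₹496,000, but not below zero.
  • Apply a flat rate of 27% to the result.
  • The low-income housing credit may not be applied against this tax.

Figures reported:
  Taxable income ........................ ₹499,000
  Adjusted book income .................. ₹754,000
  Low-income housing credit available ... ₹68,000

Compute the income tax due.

₹203,580

Minimum tax:
  Base (adjusted book income): ₹754,000
  Exemption: 20% × (₹754,000 − ₹496,000) = ₹51,600 ≥ ₹34,000, so the exemption is fully phased out
  Base: ₹754,000 − ₹0 = ₹754,000
  ₹754,000 × 27% = ₹203,580

General income tax:
  ₹101,000 × 14% = ₹14,140
  ₹229,000 × 20% = ₹45,800
  ₹169,000 × 30% = ₹50,700
  → ₹110,640
  Less low-income housing credit ₹68,000 → ₹42,640

₹203,580 > ₹42,640, so the minimum tax is the binding amount.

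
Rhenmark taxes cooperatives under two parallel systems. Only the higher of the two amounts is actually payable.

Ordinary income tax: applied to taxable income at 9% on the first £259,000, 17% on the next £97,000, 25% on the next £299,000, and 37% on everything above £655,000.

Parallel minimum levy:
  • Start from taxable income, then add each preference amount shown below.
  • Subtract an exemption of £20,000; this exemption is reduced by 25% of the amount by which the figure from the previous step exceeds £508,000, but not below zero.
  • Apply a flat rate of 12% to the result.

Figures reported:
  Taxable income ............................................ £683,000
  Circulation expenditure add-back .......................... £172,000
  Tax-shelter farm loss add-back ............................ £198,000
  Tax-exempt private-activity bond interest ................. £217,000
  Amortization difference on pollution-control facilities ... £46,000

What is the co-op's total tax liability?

Ordinary income tax:
  £259,000 × 9% = £23,310
  £97,000 × 17% = £16,490
  £299,000 × 25% = £74,750
  £28,000 × 37% = £10,360
  → £124,910

Parallel minimum levy:
  Adjusted income: £683,000 + £172,000 + £198,000 + £217,000 + £46,000 = £1,316,000
  Exemption: 25% × (£1,316,000 − £508,000) = £202,000 ≥ £20,000, so the exemption is fully phased out
  Base: £1,316,000 − £0 = £1,316,000
  £1,316,000 × 12% = £157,920

£157,920 > £124,910, so the parallel minimum levy is the binding amount.

£157,920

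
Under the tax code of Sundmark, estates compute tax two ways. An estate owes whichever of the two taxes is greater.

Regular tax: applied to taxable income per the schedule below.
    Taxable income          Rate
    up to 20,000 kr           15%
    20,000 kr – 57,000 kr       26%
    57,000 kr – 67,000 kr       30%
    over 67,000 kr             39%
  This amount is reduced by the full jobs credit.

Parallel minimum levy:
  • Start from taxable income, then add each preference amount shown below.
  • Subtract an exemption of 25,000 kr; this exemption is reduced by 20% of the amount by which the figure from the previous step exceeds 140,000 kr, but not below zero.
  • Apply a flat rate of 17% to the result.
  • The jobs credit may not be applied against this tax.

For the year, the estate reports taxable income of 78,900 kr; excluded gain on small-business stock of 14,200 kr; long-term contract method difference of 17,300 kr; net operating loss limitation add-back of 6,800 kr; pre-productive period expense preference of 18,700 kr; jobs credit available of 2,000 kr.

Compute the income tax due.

18,853 kr

Parallel minimum levy:
  Adjusted income: 78,900 kr + 14,200 kr + 17,300 kr + 6,800 kr + 18,700 kr = 135,900 kr
  Exemption: 135,900 kr ≤ 140,000 kr, so full 25,000 kr applies
  Base: 135,900 kr − 25,000 kr = 110,900 kr
  110,900 kr × 17% = 18,853 kr

Regular tax:
  20,000 kr × 15% = 3,000 kr
  37,000 kr × 26% = 9,620 kr
  10,000 kr × 30% = 3,000 kr
  11,900 kr × 39% = 4,641 kr
  → 20,261 kr
  Less jobs credit 2,000 kr → 18,261 kr

18,853 kr > 18,261 kr, so the parallel minimum levy is the binding amount.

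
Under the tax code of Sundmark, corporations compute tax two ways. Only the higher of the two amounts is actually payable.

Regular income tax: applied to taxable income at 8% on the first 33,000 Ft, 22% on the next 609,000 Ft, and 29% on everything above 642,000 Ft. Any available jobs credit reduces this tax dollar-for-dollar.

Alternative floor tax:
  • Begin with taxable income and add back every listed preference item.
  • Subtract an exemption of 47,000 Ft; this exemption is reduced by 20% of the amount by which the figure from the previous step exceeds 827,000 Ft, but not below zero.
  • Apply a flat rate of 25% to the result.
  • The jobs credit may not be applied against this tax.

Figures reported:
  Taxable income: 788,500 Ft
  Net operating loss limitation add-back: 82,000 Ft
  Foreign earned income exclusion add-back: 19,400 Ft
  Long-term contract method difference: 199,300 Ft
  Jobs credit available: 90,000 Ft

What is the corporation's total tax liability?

Regular income tax:
  33,000 Ft × 8% = 2,640 Ft
  609,000 Ft × 22% = 133,980 Ft
  146,500 Ft × 29% = 42,485 Ft
  → 179,105 Ft
  Less jobs credit 90,000 Ft → 89,105 Ft

Alternative floor tax:
  Adjusted income: 788,500 Ft + 82,000 Ft + 19,400 Ft + 199,300 Ft = 1,089,200 Ft
  Exemption: 20% × (1,089,200 Ft − 827,000 Ft) = 52,440 Ft ≥ 47,000 Ft, so the exemption is fully phased out
  Base: 1,089,200 Ft − 0 Ft = 1,089,200 Ft
  1,089,200 Ft × 25% = 272,300 Ft

272,300 Ft > 89,105 Ft, so the alternative floor tax is the binding amount.

272,300 Ft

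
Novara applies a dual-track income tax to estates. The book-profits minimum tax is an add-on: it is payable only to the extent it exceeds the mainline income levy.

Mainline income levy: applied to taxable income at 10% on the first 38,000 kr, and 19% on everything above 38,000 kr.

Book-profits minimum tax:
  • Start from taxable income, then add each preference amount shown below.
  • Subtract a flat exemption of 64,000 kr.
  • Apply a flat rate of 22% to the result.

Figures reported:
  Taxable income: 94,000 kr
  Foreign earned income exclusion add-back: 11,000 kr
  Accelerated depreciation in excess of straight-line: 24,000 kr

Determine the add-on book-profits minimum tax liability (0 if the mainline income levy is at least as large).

0 kr

Book-profits minimum tax:
  Adjusted income: 94,000 kr + 11,000 kr + 24,000 kr = 129,000 kr
  Less exemption 64,000 kr → base 65,000 kr
  65,000 kr × 22% = 14,300 kr

Mainline income levy:
  38,000 kr × 10% = 3,800 kr
  56,000 kr × 19% = 10,640 kr
  → 14,440 kr

14,300 kr ≤ 14,440 kr, so no add-on is due.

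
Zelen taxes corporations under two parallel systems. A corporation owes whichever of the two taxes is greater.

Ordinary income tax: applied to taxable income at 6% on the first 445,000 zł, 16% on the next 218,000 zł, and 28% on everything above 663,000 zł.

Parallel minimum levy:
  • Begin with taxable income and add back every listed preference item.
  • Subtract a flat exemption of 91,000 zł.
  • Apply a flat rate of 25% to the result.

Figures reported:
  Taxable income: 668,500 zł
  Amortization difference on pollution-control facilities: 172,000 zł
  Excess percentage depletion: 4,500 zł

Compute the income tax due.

Ordinary income tax:
  445,000 zł × 6% = 26,700 zł
  218,000 zł × 16% = 34,880 zł
  5,500 zł × 28% = 1,540 zł
  → 63,120 zł

Parallel minimum levy:
  Adjusted income: 668,500 zł + 172,000 zł + 4,500 zł = 845,000 zł
  Less exemption 91,000 zł → base 754,000 zł
  754,000 zł × 25% = 188,500 zł

188,500 zł > 63,120 zł, so the parallel minimum levy is the binding amount.

188,500 zł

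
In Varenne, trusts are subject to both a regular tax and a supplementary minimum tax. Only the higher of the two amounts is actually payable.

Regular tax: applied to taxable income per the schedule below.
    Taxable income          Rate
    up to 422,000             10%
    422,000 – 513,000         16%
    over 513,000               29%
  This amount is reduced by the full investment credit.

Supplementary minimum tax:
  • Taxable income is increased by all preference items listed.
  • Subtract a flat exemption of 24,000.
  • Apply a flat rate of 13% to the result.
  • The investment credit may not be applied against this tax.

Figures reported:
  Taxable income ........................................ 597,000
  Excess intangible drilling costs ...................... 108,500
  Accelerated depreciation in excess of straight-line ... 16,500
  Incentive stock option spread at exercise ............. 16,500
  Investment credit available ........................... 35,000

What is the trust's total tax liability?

92,885

Supplementary minimum tax:
  Adjusted income: 597,000 + 108,500 + 16,500 + 16,500 = 738,500
  Less exemption 24,000 → base 714,500
  714,500 × 13% = 92,885

Regular tax:
  422,000 × 10% = 42,200
  91,000 × 16% = 14,560
  84,000 × 29% = 24,360
  → 81,120
  Less investment credit 35,000 → 46,120

92,885 > 46,120, so the supplementary minimum tax is the binding amount.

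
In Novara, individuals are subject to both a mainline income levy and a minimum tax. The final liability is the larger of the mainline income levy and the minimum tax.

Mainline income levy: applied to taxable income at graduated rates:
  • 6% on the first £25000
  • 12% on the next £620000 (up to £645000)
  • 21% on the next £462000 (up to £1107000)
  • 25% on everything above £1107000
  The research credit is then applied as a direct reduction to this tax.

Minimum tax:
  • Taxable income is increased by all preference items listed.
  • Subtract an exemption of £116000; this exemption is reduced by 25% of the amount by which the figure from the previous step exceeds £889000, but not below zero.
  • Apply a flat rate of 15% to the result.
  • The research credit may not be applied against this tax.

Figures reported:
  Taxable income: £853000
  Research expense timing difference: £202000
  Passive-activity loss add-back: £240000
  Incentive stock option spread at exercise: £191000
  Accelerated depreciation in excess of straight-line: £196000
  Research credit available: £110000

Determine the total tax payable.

£252300

Mainline income levy:
  £25000 × 6% = £1500
  £620000 × 12% = £74400
  £208000 × 21% = £43680
  → £119580
  Less research credit £110000 → £9580

Minimum tax:
  Adjusted income: £853000 + £202000 + £240000 + £191000 + £196000 = £1682000
  Exemption: 25% × (£1682000 − £889000) = £198250 ≥ £116000, so the exemption is fully phased out
  Base: £1682000 − £0 = £1682000
  £1682000 × 15% = £252300

£252300 > £9580, so the minimum tax is the binding amount.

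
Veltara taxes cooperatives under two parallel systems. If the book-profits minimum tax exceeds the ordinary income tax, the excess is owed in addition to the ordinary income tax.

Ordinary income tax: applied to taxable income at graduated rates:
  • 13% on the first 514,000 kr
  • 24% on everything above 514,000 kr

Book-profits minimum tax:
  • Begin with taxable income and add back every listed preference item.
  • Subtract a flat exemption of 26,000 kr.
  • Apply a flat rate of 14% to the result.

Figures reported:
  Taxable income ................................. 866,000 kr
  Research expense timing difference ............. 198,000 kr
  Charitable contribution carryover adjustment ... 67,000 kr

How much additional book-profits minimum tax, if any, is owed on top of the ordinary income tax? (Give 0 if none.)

Ordinary income tax:
  514,000 kr × 13% = 66,820 kr
  352,000 kr × 24% = 84,480 kr
  → 151,300 kr

Book-profits minimum tax:
  Adjusted income: 866,000 kr + 198,000 kr + 67,000 kr = 1,131,000 kr
  Less exemption 26,000 kr → base 1,105,000 kr
  1,105,000 kr × 14% = 154,700 kr

Excess of book-profits minimum tax over ordinary income tax: 154,700 kr − 151,300 kr = 3,400 kr.

3,400 kr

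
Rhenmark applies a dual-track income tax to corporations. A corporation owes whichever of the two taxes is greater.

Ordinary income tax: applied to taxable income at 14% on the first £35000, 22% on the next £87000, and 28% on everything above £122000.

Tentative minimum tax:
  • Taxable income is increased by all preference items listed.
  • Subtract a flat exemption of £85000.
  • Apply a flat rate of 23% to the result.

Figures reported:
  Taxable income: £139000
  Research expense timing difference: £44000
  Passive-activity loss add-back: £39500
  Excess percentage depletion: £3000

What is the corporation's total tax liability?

£32315

Ordinary income tax:
  £35000 × 14% = £4900
  £87000 × 22% = £19140
  £17000 × 28% = £4760
  → £28800

Tentative minimum tax:
  Adjusted income: £139000 + £44000 + £39500 + £3000 = £225500
  Less exemption £85000 → base £140500
  £140500 × 23% = £32315

£32315 > £28800, so the tentative minimum tax is the binding amount.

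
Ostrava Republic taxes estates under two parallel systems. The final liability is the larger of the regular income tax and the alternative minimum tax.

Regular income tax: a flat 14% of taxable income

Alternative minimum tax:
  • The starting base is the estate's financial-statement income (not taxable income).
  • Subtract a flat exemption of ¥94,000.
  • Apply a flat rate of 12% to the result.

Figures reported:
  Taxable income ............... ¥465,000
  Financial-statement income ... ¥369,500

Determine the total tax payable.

Alternative minimum tax:
  Base (financial-statement income): ¥369,500
  Less exemption ¥94,000 → base ¥275,500
  ¥275,500 × 12% = ¥33,060

Regular income tax:
  ¥465,000 × 14% = ¥65,100

¥65,100 > ¥33,060, so the regular income tax governs.

¥65,100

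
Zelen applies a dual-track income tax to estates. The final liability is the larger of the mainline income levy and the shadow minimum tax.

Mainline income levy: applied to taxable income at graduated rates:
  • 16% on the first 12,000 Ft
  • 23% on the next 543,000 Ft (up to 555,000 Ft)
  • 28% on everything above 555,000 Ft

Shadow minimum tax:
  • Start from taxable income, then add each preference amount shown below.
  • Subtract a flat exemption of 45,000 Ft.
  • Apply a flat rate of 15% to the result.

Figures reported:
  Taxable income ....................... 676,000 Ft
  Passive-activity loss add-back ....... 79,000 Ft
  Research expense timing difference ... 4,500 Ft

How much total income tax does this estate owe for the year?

Shadow minimum tax:
  Adjusted income: 676,000 Ft + 79,000 Ft + 4,500 Ft = 759,500 Ft
  Less exemption 45,000 Ft → base 714,500 Ft
  714,500 Ft × 15% = 107,175 Ft

Mainline income levy:
  12,000 Ft × 16% = 1,920 Ft
  543,000 Ft × 23% = 124,890 Ft
  121,000 Ft × 28% = 33,880 Ft
  → 160,690 Ft

160,690 Ft > 107,175 Ft, so the mainline income levy governs.

160,690 Ft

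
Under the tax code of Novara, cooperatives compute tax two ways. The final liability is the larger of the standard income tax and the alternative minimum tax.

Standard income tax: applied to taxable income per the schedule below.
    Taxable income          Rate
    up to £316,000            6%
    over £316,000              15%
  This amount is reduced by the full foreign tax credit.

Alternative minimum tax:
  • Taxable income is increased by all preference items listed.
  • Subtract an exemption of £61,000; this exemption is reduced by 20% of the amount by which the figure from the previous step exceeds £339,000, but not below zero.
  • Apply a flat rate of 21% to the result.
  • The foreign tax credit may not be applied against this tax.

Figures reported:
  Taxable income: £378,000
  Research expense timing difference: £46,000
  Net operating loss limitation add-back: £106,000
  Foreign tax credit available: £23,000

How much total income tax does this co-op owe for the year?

Standard income tax:
  £316,000 × 6% = £18,960
  £62,000 × 15% = £9,300
  → £28,260
  Less foreign tax credit £23,000 → £5,260

Alternative minimum tax:
  Adjusted income: £378,000 + £46,000 + £106,000 = £530,000
  Exemption: £61,000 − 20% × (£530,000 − £339,000) = £61,000 − £38,200 = £22,800
  Base: £530,000 − £22,800 = £507,200
  £507,200 × 21% = £106,512

£106,512 > £5,260, so the alternative minimum tax is the binding amount.

£106,512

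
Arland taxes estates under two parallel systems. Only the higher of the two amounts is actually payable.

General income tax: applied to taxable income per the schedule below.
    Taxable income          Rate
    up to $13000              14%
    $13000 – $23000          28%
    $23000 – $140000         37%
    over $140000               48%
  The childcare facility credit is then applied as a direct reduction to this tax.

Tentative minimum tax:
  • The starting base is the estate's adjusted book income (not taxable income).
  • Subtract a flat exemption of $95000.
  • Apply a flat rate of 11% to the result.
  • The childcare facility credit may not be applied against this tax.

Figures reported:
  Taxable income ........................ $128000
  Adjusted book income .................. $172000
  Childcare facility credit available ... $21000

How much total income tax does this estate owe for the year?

Tentative minimum tax:
  Base (adjusted book income): $172000
  Less exemption $95000 → base $77000
  $77000 × 11% = $8470

General income tax:
  $13000 × 14% = $1820
  $10000 × 28% = $2800
  $105000 × 37% = $38850
  → $43470
  Less childcare facility credit $21000 → $22470

$22470 > $8470, so the general income tax governs.

$22470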